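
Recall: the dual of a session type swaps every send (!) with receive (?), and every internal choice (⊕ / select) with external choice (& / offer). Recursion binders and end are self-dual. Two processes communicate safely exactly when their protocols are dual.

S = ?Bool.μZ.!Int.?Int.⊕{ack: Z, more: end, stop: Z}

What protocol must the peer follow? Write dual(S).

?Bool → !Bool
  μZ → μZ  (binder kept)
    !Int → ?Int
      ?Int → !Int
        ⊕{ack,more,stop} → &{ack,more,stop}  (⊕→&)
          case ack:
            dual(Z) = Z
          case more:
            dual(end) = end
          case stop:
            dual(Z) = Z

!Bool.μZ.?Int.!Int.&{ack: Z, more: end, stop: Z}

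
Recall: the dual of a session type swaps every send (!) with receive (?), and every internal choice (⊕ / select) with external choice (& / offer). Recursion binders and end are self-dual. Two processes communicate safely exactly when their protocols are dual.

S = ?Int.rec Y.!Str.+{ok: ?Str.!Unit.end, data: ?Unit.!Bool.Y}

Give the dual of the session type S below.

!Int.rec Y.?Str.&{ok: !Str.?Unit.end, data: !Unit.?Bool.Y}

?Int = !Int
  rec Y = rec Y  (μ self-dual)
    !Str = ?Str
      +{ok,data} = &{ok,data}  (⊕→&)
        • ok:
          ?Str = !Str
            !Unit = ?Unit
              dual(end) = end
        • data:
          ?Unit = !Unit
            !Bool = ?Bool
              dual(Y) = Y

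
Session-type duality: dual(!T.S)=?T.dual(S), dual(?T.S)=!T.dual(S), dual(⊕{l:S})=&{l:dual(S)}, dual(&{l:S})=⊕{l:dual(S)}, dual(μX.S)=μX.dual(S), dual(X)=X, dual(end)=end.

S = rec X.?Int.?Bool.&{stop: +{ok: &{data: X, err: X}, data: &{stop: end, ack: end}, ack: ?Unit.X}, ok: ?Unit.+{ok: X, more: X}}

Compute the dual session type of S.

rec X.!Int.!Bool.+{stop: &{ok: +{data: X, err: X}, data: +{stop: end, ack: end}, ack: !Unit.X}, ok: !Unit.&{ok: X, more: X}}

rec X ↦ rec X  (μ self-dual)
  ?Int ↦ !Int
    ?Bool ↦ !Bool
      &{stop,ok} ↦ +{stop,ok}  (&→⊕)
        • stop:
          +{ok,data,ack} ↦ &{ok,data,ack}  (⊕→&)
            • ok:
              &{data,err} ↦ +{data,err}  (&→⊕)
                • data:
                  X ↦ X
                • err:
                  X ↦ X
            • data:
              &{stop,ack} ↦ +{stop,ack}  (&→⊕)
                • stop:
                  end ↦ end
                • ack:
                  end ↦ end
            • ack:
              ?Unit ↦ !Unit
                X ↦ X
        • ok:
          ?Unit ↦ !Unit
            +{ok,more} ↦ &{ok,more}  (⊕→&)
              • ok:
                X ↦ X
              • more:
                X ↦ X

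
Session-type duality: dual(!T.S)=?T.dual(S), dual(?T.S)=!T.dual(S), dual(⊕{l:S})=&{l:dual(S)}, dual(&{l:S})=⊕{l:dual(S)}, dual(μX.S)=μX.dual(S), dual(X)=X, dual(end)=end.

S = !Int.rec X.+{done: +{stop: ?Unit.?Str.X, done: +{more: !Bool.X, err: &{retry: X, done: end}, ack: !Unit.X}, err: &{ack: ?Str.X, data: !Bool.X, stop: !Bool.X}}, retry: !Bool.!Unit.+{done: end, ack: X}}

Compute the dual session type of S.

?Int.rec X.&{done: &{stop: !Unit.!Str.X, done: &{more: ?Bool.X, err: +{retry: X, done: end}, ack: ?Unit.X}, err: +{ack: !Str.X, data: ?Bool.X, stop: ?Bool.X}}, retry: ?Bool.?Unit.&{done: end, ack: X}}

!Int ↦ ?Int
  rec X ↦ rec X  (rec unchanged)
    +{done,retry} ↦ &{done,retry}  (select→offer)
      case done:
        +{stop,done,err} ↦ &{stop,done,err}  (select→offer)
          case stop:
            ?Unit ↦ !Unit
              ?Str ↦ !Str
                X self-dual
          case done:
            +{more,err,ack} ↦ &{more,err,ack}  (select→offer)
              case more:
                !Bool ↦ ?Bool
                  X self-dual
              case err:
                &{retry,done} ↦ +{retry,done}  (external→internal)
                  case retry:
                    X self-dual
                  case done:
                    end self-dual
              case ack:
                !Unit ↦ ?Unit
                  X self-dual
          case err:
            &{ack,data,stop} ↦ +{ack,data,stop}  (external→internal)
              case ack:
                ?Str ↦ !Str
                  X self-dual
              case data:
                !Bool ↦ ?Bool
                  X self-dual
              case stop:
                !Bool ↦ ?Bool
                  X self-dual
      case retry:
        !Bool ↦ ?Bool
          !Unit ↦ ?Unit
            +{done,ack} ↦ &{done,ack}  (select→offer)
              case done:
                end self-dual
              case ack:
                X self-dual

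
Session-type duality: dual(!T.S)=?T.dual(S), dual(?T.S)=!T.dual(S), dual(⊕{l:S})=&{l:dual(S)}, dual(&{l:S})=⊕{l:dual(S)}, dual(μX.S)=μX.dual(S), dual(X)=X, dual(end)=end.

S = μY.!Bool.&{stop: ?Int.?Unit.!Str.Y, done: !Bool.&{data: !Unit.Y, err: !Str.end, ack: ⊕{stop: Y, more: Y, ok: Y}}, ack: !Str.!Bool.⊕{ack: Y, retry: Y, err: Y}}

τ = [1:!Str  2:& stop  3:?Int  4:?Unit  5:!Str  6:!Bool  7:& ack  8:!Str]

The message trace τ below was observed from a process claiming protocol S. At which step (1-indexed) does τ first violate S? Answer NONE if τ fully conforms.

@1 got !Str, protocol expects !Bool  ✗

1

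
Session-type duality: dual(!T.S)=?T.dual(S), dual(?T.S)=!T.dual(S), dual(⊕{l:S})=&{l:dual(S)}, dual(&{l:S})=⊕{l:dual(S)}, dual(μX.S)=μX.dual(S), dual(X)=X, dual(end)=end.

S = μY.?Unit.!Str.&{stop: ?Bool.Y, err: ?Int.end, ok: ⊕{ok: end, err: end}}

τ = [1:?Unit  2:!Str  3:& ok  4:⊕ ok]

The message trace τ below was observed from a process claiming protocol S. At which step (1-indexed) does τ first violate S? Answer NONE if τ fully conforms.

NONE

[1] ?Unit  ok  residual = !Str.&{stop: ?Bool.μY.…, err: ?Int.end, ok: ⊕{ok: end, err: end}}
[2] !Str  ok  residual = &{stop: ?Bool.μY.…, err: ?Int.end, ok: ⊕{ok: end, err: end}}
[3] & ok  ok  residual = ⊕{ok: end, err: end}
[4] ⊕ ok  ok  residual = end
trace exhausted — no violation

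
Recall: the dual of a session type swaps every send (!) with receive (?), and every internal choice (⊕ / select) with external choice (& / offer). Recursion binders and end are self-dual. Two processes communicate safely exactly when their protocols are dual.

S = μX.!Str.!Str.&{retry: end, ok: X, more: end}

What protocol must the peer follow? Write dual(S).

μX.?Str.?Str.⊕{retry: end, ok: X, more: end}

μX → μX  (binder kept)
  !Str → ?Str
    !Str → ?Str
      &{retry,ok,more} → ⊕{retry,ok,more}  (external→internal)
        case retry:
          end self-dual
        case ok:
          X self-dual
        case more:
          end self-dual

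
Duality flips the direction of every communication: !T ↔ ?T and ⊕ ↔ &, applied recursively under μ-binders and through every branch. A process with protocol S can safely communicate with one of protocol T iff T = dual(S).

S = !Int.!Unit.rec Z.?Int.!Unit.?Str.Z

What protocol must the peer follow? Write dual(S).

!Int → ?Int
  !Unit → ?Unit
    rec Z → rec Z  (rec unchanged)
      ?Int → !Int
        !Unit → ?Unit
          ?Str → !Str
            Z ↦ Z

?Int.?Unit.rec Z.!Int.?Unit.!Str.Z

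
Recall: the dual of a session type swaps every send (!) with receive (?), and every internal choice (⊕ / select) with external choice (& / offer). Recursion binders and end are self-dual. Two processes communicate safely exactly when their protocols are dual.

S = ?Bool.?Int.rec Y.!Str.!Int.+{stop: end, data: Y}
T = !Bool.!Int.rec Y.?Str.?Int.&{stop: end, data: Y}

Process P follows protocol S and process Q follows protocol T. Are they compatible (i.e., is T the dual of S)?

YES

?Bool ‖ !Bool  match
  ?Int ‖ !Int  match
    rec Y ‖ rec Y  match (rec unchanged)
      !Str ‖ ?Str  match
        !Int ‖ ?Int  match
          +{stop,data} ‖ &{stop,data}  match same labels
            • stop:
              end ‖ end  match
            • data:
              Y ‖ Y  match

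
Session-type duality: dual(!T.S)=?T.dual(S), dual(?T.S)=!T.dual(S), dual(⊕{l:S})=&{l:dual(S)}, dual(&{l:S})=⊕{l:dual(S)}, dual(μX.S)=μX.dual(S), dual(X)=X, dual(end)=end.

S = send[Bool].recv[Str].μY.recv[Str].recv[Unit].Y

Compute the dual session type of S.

recv[Bool].send[Str].μY.send[Str].send[Unit].Y

send[Bool] → recv[Bool]
  recv[Str] → send[Str]
    μY → μY  (rec unchanged)
      recv[Str] → send[Str]
        recv[Unit] → send[Unit]
          Y self-dual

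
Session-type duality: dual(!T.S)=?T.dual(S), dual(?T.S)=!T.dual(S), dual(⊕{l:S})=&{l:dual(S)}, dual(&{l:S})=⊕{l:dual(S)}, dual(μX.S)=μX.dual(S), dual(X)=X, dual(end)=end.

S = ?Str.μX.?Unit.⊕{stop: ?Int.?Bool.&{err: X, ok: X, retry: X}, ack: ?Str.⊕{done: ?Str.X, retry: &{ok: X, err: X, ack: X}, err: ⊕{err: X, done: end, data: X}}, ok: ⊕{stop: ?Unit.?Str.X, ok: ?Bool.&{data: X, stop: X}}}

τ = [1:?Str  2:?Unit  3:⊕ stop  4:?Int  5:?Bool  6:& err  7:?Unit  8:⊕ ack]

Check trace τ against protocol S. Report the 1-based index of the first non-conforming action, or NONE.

@1 ?Str  match  residual = μX.…
@2 ?Unit  match  residual = ⊕{stop: ?Int.?Bool.&{err: μX.…, ok: μX.…, retry: μX.…}, ack: ?Str.⊕{done: ?Str.μX.…, retry: &{ok: μX.…, err: μX.…, ack: μX.…}, err: ⊕{err: μX.…, done: end, data: μX.…}}, ok: ⊕{stop: ?Unit.?Str.μX.…, ok: ?Bool.&{data: μX.…, stop: μX.…}}}
@3 ⊕ stop  match  residual = ?Int.?Bool.&{err: μX.…, ok: μX.…, retry: μX.…}
@4 ?Int  match  residual = ?Bool.&{err: μX.…, ok: μX.…, retry: μX.…}
@5 ?Bool  match  residual = &{err: μX.…, ok: μX.…, retry: μX.…}
@6 & err  match  residual = μX.…
@7 ?Unit  match  residual = ⊕{stop: ?Int.?Bool.&{err: μX.…, ok: μX.…, retry: μX.…}, ack: ?Str.⊕{done: ?Str.μX.…, retry: &{ok: μX.…, err: μX.…, ack: μX.…}, err: ⊕{err: μX.…, done: end, data: μX.…}}, ok: ⊕{stop: ?Unit.?Str.μX.…, ok: ?Bool.&{data: μX.…, stop: μX.…}}}
@8 ⊕ ack  match  residual = ?Str.⊕{done: ?Str.μX.…, retry: &{ok: μX.…, err: μX.…, ack: μX.…}, err: ⊕{err: μX.…, done: end, data: μX.…}}
τ conforms to S (length 8)

NONE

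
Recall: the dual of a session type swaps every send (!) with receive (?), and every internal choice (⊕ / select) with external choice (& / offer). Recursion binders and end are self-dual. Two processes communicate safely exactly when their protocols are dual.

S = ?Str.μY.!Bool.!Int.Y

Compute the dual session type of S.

?Str ↦ !Str
  μY ↦ μY  (μ self-dual)
    !Bool ↦ ?Bool
      !Int ↦ ?Int
        Y self-dual

!Str.μY.?Bool.?Int.Y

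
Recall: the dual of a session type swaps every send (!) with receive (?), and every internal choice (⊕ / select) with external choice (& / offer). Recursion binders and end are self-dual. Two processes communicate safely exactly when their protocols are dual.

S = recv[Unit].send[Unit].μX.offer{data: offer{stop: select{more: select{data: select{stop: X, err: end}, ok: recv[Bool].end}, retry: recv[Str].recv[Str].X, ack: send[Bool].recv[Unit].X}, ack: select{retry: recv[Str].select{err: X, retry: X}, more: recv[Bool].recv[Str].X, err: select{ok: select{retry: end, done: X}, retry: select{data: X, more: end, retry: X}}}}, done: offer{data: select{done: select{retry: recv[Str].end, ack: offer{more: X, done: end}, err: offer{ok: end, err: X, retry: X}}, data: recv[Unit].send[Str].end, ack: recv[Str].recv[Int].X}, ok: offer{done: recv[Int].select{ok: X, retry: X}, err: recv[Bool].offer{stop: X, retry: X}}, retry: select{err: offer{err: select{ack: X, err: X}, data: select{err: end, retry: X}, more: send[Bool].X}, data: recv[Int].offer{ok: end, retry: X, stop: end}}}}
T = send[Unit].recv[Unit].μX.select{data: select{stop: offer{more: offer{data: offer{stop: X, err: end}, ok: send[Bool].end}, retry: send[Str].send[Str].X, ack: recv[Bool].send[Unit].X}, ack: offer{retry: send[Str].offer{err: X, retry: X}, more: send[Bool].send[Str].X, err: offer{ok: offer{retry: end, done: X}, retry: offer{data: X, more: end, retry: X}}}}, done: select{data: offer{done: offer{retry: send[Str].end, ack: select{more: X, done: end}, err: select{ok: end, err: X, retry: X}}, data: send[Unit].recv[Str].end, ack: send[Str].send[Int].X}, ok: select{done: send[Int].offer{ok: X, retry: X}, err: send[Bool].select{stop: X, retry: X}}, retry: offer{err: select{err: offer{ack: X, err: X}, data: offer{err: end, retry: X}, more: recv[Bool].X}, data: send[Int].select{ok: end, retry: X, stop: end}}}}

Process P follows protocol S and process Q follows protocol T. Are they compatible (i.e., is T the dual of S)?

recv[Unit] ‖ send[Unit]  match
  send[Unit] ‖ recv[Unit]  match
    μX ‖ μX  match (rec unchanged)
      offer{data,done} ‖ select{data,done}  match same labels
        case data:
          offer{stop,ack} ‖ select{stop,ack}  match same labels
            case stop:
              select{more,retry,ack} ‖ offer{more,retry,ack}  match same labels
                case more:
                  select{data,ok} ‖ offer{data,ok}  match same labels
                    case data:
                      select{stop,err} ‖ offer{stop,err}  match same labels
                        case stop:
                          X ‖ X  match
                        case err:
                          end ‖ end  match
                    case ok:
                      recv[Bool] ‖ send[Bool]  match
                        end ‖ end  match
                case retry:
                  recv[Str] ‖ send[Str]  match
                    recv[Str] ‖ send[Str]  match
                      X ‖ X  match
                case ack:
                  send[Bool] ‖ recv[Bool]  match
                    recv[Unit] ‖ send[Unit]  match
                      X ‖ X  match
            case ack:
              select{retry,more,err} ‖ offer{retry,more,err}  match same labels
                case retry:
                  recv[Str] ‖ send[Str]  match
                    select{err,retry} ‖ offer{err,retry}  match same labels
                      case err:
                        X ‖ X  match
                      case retry:
                        X ‖ X  match
                case more:
                  recv[Bool] ‖ send[Bool]  match
                    recv[Str] ‖ send[Str]  match
                      X ‖ X  match
                case err:
                  select{ok,retry} ‖ offer{ok,retry}  match same labels
                    case ok:
                      select{retry,done} ‖ offer{retry,done}  match same labels
                        case retry:
                          end ‖ end  match
                        case done:
                          X ‖ X  match
                    case retry:
                      select{data,more,retry} ‖ offer{data,more,retry}  match same labels
                        case data:
                          X ‖ X  match
                        case more:
                          end ‖ end  match
                        case retry:
                          X ‖ X  match
        case done:
          offer{data,ok,retry} ‖ select{data,ok,retry}  match same labels
            case data:
              select{done,data,ack} ‖ offer{done,data,ack}  match same labels
                case done:
                  select{retry,ack,err} ‖ offer{retry,ack,err}  match same labels
                    case retry:
                      recv[Str] ‖ send[Str]  match
                        end ‖ end  match
                    case ack:
                      offer{more,done} ‖ select{more,done}  match same labels
                        case more:
                          X ‖ X  match
                        case done:
                          end ‖ end  match
                    case err:
                      offer{ok,err,retry} ‖ select{ok,err,retry}  match same labels
                        case ok:
                          end ‖ end  match
                        case err:
                          X ‖ X  match
                        case retry:
                          X ‖ X  match
                case data:
                  recv[Unit] ‖ send[Unit]  match
                    send[Str] ‖ recv[Str]  match
                      end ‖ end  match
                case ack:
                  recv[Str] ‖ send[Str]  match
                    recv[Int] ‖ send[Int]  match
                      X ‖ X  match
            case ok:
              offer{done,err} ‖ select{done,err}  match same labels
                case done:
                  recv[Int] ‖ send[Int]  match
                    select{ok,retry} ‖ offer{ok,retry}  match same labels
                      case ok:
                        X ‖ X  match
                      case retry:
                        X ‖ X  match
                case err:
                  recv[Bool] ‖ send[Bool]  match
                    offer{stop,retry} ‖ select{stop,retry}  match same labels
                      case stop:
                        X ‖ X  match
                      case retry:
                        X ‖ X  match
            case retry:
              select{err,data} ‖ offer{err,data}  match same labels
                case err:
                  offer{err,data,more} ‖ select{err,data,more}  match same labels
                    case err:
                      select{ack,err} ‖ offer{ack,err}  match same labels
                        case ack:
                          X ‖ X  match
                        case err:
                          X ‖ X  match
                    case data:
                      select{err,retry} ‖ offer{err,retry}  match same labels
                        case err:
                          end ‖ end  match
                        case retry:
                          X ‖ X  match
                    case more:
                      send[Bool] ‖ recv[Bool]  match
                        X ‖ X  match
                case data:
                  recv[Int] ‖ send[Int]  match
                    offer{ok,retry,stop} ‖ select{ok,retry,stop}  match same labels
                      case ok:
                        end ‖ end  match
                      case retry:
                        X ‖ X  match
                      case stop:
                        end ‖ end  match

YES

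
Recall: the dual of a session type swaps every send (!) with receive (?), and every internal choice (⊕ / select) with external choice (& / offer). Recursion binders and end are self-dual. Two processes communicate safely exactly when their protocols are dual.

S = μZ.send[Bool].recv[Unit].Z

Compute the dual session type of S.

μZ.recv[Bool].send[Unit].Z

μZ = μZ  (rec unchanged)
  send[Bool] = recv[Bool]
    recv[Unit] = send[Unit]
      Z ↦ Z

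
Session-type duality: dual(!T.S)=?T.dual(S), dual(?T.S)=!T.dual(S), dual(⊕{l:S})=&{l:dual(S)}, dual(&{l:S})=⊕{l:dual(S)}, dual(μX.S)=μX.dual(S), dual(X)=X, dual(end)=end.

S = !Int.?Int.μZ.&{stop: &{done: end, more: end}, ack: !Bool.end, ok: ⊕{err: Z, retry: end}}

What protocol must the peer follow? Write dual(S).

!Int → ?Int
  ?Int → !Int
    μZ → μZ  (binder kept)
      &{stop,ack,ok} → ⊕{stop,ack,ok}  (&→⊕)
        [stop]
          &{done,more} → ⊕{done,more}  (&→⊕)
            [done]
              end ↦ end
            [more]
              end ↦ end
        [ack]
          !Bool → ?Bool
            end ↦ end
        [ok]
          ⊕{err,retry} → &{err,retry}  (⊕→&)
            [err]
              Z ↦ Z
            [retry]
              end ↦ end

?Int.!Int.μZ.⊕{stop: ⊕{done: end, more: end}, ack: ?Bool.end, ok: &{err: Z, retry: end}}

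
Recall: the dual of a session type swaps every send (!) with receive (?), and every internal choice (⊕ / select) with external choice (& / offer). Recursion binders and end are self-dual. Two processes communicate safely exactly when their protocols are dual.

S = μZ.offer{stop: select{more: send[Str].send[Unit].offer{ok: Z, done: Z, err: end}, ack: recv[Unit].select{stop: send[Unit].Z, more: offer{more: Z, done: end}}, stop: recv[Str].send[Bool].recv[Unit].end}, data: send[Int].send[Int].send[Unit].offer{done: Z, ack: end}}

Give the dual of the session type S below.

μZ → μZ  (μ self-dual)
  offer{stop,data} → select{stop,data}  (offer→select)
    • stop:
      select{more,ack,stop} → offer{more,ack,stop}  (⊕→&)
        • more:
          send[Str] → recv[Str]
            send[Unit] → recv[Unit]
              offer{ok,done,err} → select{ok,done,err}  (offer→select)
                • ok:
                  Z self-dual
                • done:
                  Z self-dual
                • err:
                  end self-dual
        • ack:
          recv[Unit] → send[Unit]
            select{stop,more} → offer{stop,more}  (⊕→&)
              • stop:
                send[Unit] → recv[Unit]
                  Z self-dual
              • more:
                offer{more,done} → select{more,done}  (offer→select)
                  • more:
                    Z self-dual
                  • done:
                    end self-dual
        • stop:
          recv[Str] → send[Str]
            send[Bool] → recv[Bool]
              recv[Unit] → send[Unit]
                end self-dual
    • data:
      send[Int] → recv[Int]
        send[Int] → recv[Int]
          send[Unit] → recv[Unit]
            offer{done,ack} → select{done,ack}  (offer→select)
              • done:
                Z self-dual
              • ack:
                end self-dual

μZ.select{stop: offer{more: recv[Str].recv[Unit].select{ok: Z, done: Z, err: end}, ack: send[Unit].offer{stop: recv[Unit].Z, more: select{more: Z, done: end}}, stop: send[Str].recv[Bool].send[Unit].end}, data: recv[Int].recv[Int].recv[Unit].select{done: Z, ack: end}}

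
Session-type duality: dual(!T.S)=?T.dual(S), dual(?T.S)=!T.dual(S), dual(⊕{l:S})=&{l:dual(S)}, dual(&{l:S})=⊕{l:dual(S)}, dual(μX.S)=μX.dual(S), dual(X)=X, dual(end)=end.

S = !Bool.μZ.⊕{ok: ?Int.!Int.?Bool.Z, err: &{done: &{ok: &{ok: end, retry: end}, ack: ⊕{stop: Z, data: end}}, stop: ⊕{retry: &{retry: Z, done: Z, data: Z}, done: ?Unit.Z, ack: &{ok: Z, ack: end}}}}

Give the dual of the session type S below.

!Bool = ?Bool
  μZ = μZ  (μ self-dual)
    ⊕{ok,err} = &{ok,err}  (internal→external)
      • ok:
        ?Int = !Int
          !Int = ?Int
            ?Bool = !Bool
              Z ↦ Z
      • err:
        &{done,stop} = ⊕{done,stop}  (external→internal)
          • done:
            &{ok,ack} = ⊕{ok,ack}  (external→internal)
              • ok:
                &{ok,retry} = ⊕{ok,retry}  (external→internal)
                  • ok:
                    end ↦ end
                  • retry:
                    end ↦ end
              • ack:
                ⊕{stop,data} = &{stop,data}  (internal→external)
                  • stop:
                    Z ↦ Z
                  • data:
                    end ↦ end
          • stop:
            ⊕{retry,done,ack} = &{retry,done,ack}  (internal→external)
              • retry:
                &{retry,done,data} = ⊕{retry,done,data}  (external→internal)
                  • retry:
                    Z ↦ Z
                  • done:
                    Z ↦ Z
                  • data:
                    Z ↦ Z
              • done:
                ?Unit = !Unit
                  Z ↦ Z
              • ack:
                &{ok,ack} = ⊕{ok,ack}  (external→internal)
                  • ok:
                    Z ↦ Z
                  • ack:
                    end ↦ end

?Bool.μZ.&{ok: !Int.?Int.!Bool.Z, err: ⊕{done: ⊕{ok: ⊕{ok: end, retry: end}, ack: &{stop: Z, data: end}}, stop: &{retry: ⊕{retry: Z, done: Z, data: Z}, done: !Unit.Z, ack: ⊕{ok: Z, ack: end}}}}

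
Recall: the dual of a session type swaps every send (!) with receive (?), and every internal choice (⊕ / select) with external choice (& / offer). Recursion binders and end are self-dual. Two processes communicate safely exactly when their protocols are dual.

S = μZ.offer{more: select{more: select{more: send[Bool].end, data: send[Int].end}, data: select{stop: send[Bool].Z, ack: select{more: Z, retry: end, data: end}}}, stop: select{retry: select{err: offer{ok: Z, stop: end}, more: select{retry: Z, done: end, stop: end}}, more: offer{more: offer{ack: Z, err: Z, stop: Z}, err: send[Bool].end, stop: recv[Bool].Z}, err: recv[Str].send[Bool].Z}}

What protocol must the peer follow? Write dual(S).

μZ = μZ  (rec unchanged)
  offer{more,stop} = select{more,stop}  (external→internal)
    • more:
      select{more,data} = offer{more,data}  (internal→external)
        • more:
          select{more,data} = offer{more,data}  (internal→external)
            • more:
              send[Bool] = recv[Bool]
                dual(end) = end
            • data:
              send[Int] = recv[Int]
                dual(end) = end
        • data:
          select{stop,ack} = offer{stop,ack}  (internal→external)
            • stop:
              send[Bool] = recv[Bool]
                dual(Z) = Z
            • ack:
              select{more,retry,data} = offer{more,retry,data}  (internal→external)
                • more:
                  dual(Z) = Z
                • retry:
                  dual(end) = end
                • data:
                  dual(end) = end
    • stop:
      select{retry,more,err} = offer{retry,more,err}  (internal→external)
        • retry:
          select{err,more} = offer{err,more}  (internal→external)
            • err:
              offer{ok,stop} = select{ok,stop}  (external→internal)
                • ok:
                  dual(Z) = Z
                • stop:
                  dual(end) = end
            • more:
              select{retry,done,stop} = offer{retry,done,stop}  (internal→external)
                • retry:
                  dual(Z) = Z
                • done:
                  dual(end) = end
                • stop:
                  dual(end) = end
        • more:
          offer{more,err,stop} = select{more,err,stop}  (external→internal)
            • more:
              offer{ack,err,stop} = select{ack,err,stop}  (external→internal)
                • ack:
                  dual(Z) = Z
                • err:
                  dual(Z) = Z
                • stop:
                  dual(Z) = Z
            • err:
              send[Bool] = recv[Bool]
                dual(end) = end
            • stop:
              recv[Bool] = send[Bool]
                dual(Z) = Z
        • err:
          recv[Str] = send[Str]
            send[Bool] = recv[Bool]
              dual(Z) = Z

μZ.select{more: offer{more: offer{more: recv[Bool].end, data: recv[Int].end}, data: offer{stop: recv[Bool].Z, ack: offer{more: Z, retry: end, data: end}}}, stop: offer{retry: offer{err: select{ok: Z, stop: end}, more: offer{retry: Z, done: end, stop: end}}, more: select{more: select{ack: Z, err: Z, stop: Z}, err: recv[Bool].end, stop: send[Bool].Z}, err: send[Str].recv[Bool].Z}}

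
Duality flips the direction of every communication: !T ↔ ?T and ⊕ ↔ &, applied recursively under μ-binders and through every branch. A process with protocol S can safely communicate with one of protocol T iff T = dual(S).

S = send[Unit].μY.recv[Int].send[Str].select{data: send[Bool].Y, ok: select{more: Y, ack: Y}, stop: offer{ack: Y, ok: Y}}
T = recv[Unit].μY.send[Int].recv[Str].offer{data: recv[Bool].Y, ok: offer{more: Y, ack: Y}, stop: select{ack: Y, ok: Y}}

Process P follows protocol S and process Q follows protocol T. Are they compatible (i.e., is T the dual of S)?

send[Unit] vs recv[Unit]  match
  μY vs μY  match (binder kept)
    recv[Int] vs send[Int]  match
      send[Str] vs recv[Str]  match
        select{data,ok,stop} vs offer{data,ok,stop}  match same labels
          case data:
            send[Bool] vs recv[Bool]  match
              Y vs Y  match
          case ok:
            select{more,ack} vs offer{more,ack}  match same labels
              case more:
                Y vs Y  match
              case ack:
                Y vs Y  match
          case stop:
            offer{ack,ok} vs select{ack,ok}  match same labels
              case ack:
                Y vs Y  match
              case ok:
                Y vs Y  match

YES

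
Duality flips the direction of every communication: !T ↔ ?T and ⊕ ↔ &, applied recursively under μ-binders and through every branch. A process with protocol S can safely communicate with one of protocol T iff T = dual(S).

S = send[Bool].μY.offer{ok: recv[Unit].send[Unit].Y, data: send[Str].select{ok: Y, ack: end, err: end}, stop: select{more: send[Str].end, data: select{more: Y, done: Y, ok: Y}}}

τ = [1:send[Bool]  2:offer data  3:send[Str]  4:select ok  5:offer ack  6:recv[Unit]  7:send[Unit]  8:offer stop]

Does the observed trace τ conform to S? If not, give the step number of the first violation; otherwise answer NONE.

5

@1 send[Bool]  match  now at μY.…
@2 offer data  match  now at send[Str].select{ok: μY.…, ack: end, err: end}
@3 send[Str]  match  now at select{ok: μY.…, ack: end, err: end}
@4 select ok  match  now at μY.…
@5 got offer ack, protocol expects offer ok or offer data or offer stop  ✗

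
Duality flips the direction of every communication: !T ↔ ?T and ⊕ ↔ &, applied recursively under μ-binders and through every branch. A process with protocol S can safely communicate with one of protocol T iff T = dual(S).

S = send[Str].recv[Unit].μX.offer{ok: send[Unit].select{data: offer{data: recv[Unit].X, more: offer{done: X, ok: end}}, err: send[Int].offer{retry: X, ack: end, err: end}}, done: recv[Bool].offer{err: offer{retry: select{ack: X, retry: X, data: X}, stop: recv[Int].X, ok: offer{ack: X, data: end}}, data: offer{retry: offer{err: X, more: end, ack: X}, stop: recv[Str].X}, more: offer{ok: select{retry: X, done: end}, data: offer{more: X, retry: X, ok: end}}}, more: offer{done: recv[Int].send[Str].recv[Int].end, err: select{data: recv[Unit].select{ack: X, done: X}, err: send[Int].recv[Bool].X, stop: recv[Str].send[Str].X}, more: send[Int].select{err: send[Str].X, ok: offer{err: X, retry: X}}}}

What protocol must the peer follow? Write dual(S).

recv[Str].send[Unit].μX.select{ok: recv[Unit].offer{data: select{data: send[Unit].X, more: select{done: X, ok: end}}, err: recv[Int].select{retry: X, ack: end, err: end}}, done: send[Bool].select{err: select{retry: offer{ack: X, retry: X, data: X}, stop: send[Int].X, ok: select{ack: X, data: end}}, data: select{retry: select{err: X, more: end, ack: X}, stop: send[Str].X}, more: select{ok: offer{retry: X, done: end}, data: select{more: X, retry: X, ok: end}}}, more: select{done: send[Int].recv[Str].send[Int].end, err: offer{data: send[Unit].offer{ack: X, done: X}, err: recv[Int].send[Bool].X, stop: send[Str].recv[Str].X}, more: recv[Int].offer{err: recv[Str].X, ok: select{err: X, retry: X}}}}

send[Str] ↦ recv[Str]
  recv[Unit] ↦ send[Unit]
    μX ↦ μX  (μ self-dual)
      offer{ok,done,more} ↦ select{ok,done,more}  (external→internal)
        case ok:
          send[Unit] ↦ recv[Unit]
            select{data,err} ↦ offer{data,err}  (⊕→&)
              case data:
                offer{data,more} ↦ select{data,more}  (external→internal)
                  case data:
                    recv[Unit] ↦ send[Unit]
                      X self-dual
                  case more:
                    offer{done,ok} ↦ select{done,ok}  (external→internal)
                      case done:
                        X self-dual
                      case ok:
                        end self-dual
              case err:
                send[Int] ↦ recv[Int]
                  offer{retry,ack,err} ↦ select{retry,ack,err}  (external→internal)
                    case retry:
                      X self-dual
                    case ack:
                      end self-dual
                    case err:
                      end self-dual
        case done:
          recv[Bool] ↦ send[Bool]
            offer{err,data,more} ↦ select{err,data,more}  (external→internal)
              case err:
                offer{retry,stop,ok} ↦ select{retry,stop,ok}  (external→internal)
                  case retry:
                    select{ack,retry,data} ↦ offer{ack,retry,data}  (⊕→&)
                      case ack:
                        X self-dual
                      case retry:
                        X self-dual
                      case data:
                        X self-dual
                  case stop:
                    recv[Int] ↦ send[Int]
                      X self-dual
                  case ok:
                    offer{ack,data} ↦ select{ack,data}  (external→internal)
                      case ack:
                        X self-dual
                      case data:
                        end self-dual
              case data:
                offer{retry,stop} ↦ select{retry,stop}  (external→internal)
                  case retry:
                    offer{err,more,ack} ↦ select{err,more,ack}  (external→internal)
                      case err:
                        X self-dual
                      case more:
                        end self-dual
                      case ack:
                        X self-dual
                  case stop:
                    recv[Str] ↦ send[Str]
                      X self-dual
              case more:
                offer{ok,data} ↦ select{ok,data}  (external→internal)
                  case ok:
                    select{retry,done} ↦ offer{retry,done}  (⊕→&)
                      case retry:
                        X self-dual
                      case done:
                        end self-dual
                  case data:
                    offer{more,retry,ok} ↦ select{more,retry,ok}  (external→internal)
                      case more:
                        X self-dual
                      case retry:
                        X self-dual
                      case ok:
                        end self-dual
        case more:
          offer{done,err,more} ↦ select{done,err,more}  (external→internal)
            case done:
              recv[Int] ↦ send[Int]
                send[Str] ↦ recv[Str]
                  recv[Int] ↦ send[Int]
                    end self-dual
            case err:
              select{data,err,stop} ↦ offer{data,err,stop}  (⊕→&)
                case data:
                  recv[Unit] ↦ send[Unit]
                    select{ack,done} ↦ offer{ack,done}  (⊕→&)
                      case ack:
                        X self-dual
                      case done:
                        X self-dual
                case err:
                  send[Int] ↦ recv[Int]
                    recv[Bool] ↦ send[Bool]
                      X self-dual
                case stop:
                  recv[Str] ↦ send[Str]
                    send[Str] ↦ recv[Str]
                      X self-dual
            case more:
              send[Int] ↦ recv[Int]
                select{err,ok} ↦ offer{err,ok}  (⊕→&)
                  case err:
                    send[Str] ↦ recv[Str]
                      X self-dual
                  case ok:
                    offer{err,retry} ↦ select{err,retry}  (external→internal)
                      case err:
                        X self-dual
                      case retry:
                        X self-dual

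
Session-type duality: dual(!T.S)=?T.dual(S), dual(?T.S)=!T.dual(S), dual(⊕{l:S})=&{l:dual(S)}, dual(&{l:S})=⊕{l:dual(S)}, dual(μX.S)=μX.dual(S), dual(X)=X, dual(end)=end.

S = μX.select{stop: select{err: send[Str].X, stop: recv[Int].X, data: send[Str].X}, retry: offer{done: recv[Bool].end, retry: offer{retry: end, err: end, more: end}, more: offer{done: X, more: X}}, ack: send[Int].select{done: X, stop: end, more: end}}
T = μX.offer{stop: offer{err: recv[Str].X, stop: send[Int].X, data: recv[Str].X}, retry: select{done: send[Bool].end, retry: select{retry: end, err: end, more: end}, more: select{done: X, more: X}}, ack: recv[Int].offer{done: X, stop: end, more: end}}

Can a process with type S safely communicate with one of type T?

YES

μX | μX  match (μ self-dual)
  select{stop,retry,ack} | offer{stop,retry,ack}  match labels match
    [stop]
      select{err,stop,data} | offer{err,stop,data}  match labels match
        [err]
          send[Str] | recv[Str]  match
            X | X  match
        [stop]
          recv[Int] | send[Int]  match
            X | X  match
        [data]
          send[Str] | recv[Str]  match
            X | X  match
    [retry]
      offer{done,retry,more} | select{done,retry,more}  match labels match
        [done]
          recv[Bool] | send[Bool]  match
            end | end  match
        [retry]
          offer{retry,err,more} | select{retry,err,more}  match labels match
            [retry]
              end | end  match
            [err]
              end | end  match
            [more]
              end | end  match
        [more]
          offer{done,more} | select{done,more}  match labels match
            [done]
              X | X  match
            [more]
              X | X  match
    [ack]
      send[Int] | recv[Int]  match
        select{done,stop,more} | offer{done,stop,more}  match labels match
          [done]
            X | X  match
          [stop]
            end | end  match
          [more]
            end | end  match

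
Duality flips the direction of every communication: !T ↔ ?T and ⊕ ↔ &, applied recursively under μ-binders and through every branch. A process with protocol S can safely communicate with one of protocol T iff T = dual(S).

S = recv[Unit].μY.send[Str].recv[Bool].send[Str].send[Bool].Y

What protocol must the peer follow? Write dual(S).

send[Unit].μY.recv[Str].send[Bool].recv[Str].recv[Bool].Y

recv[Unit] → send[Unit]
  μY → μY  (μ self-dual)
    send[Str] → recv[Str]
      recv[Bool] → send[Bool]
        send[Str] → recv[Str]
          send[Bool] → recv[Bool]
            Y ↦ Y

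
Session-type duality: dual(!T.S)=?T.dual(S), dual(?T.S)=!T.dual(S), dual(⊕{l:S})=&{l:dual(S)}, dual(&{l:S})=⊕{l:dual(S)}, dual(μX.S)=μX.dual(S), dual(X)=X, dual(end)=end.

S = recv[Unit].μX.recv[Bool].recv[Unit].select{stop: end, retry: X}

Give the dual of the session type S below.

recv[Unit] → send[Unit]
  μX → μX  (μ self-dual)
    recv[Bool] → send[Bool]
      recv[Unit] → send[Unit]
        select{stop,retry} → offer{stop,retry}  (internal→external)
          • stop:
            end self-dual
          • retry:
            X self-dual

send[Unit].μX.send[Bool].send[Unit].offer{stop: end, retry: X}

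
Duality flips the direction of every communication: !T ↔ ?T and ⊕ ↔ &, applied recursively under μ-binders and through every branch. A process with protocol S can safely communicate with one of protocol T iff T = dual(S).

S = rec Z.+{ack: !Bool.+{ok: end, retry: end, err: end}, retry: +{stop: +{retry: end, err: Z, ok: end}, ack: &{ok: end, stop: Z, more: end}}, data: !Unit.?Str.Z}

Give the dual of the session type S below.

rec Z = rec Z  (μ self-dual)
  +{ack,retry,data} = &{ack,retry,data}  (select→offer)
    [ack]
      !Bool = ?Bool
        +{ok,retry,err} = &{ok,retry,err}  (select→offer)
          [ok]
            end self-dual
          [retry]
            end self-dual
          [err]
            end self-dual
    [retry]
      +{stop,ack} = &{stop,ack}  (select→offer)
        [stop]
          +{retry,err,ok} = &{retry,err,ok}  (select→offer)
            [retry]
              end self-dual
            [err]
              Z self-dual
            [ok]
              end self-dual
        [ack]
          &{ok,stop,more} = +{ok,stop,more}  (&→⊕)
            [ok]
              end self-dual
            [stop]
              Z self-dual
            [more]
              end self-dual
    [data]
      !Unit = ?Unit
        ?Str = !Str
          Z self-dual

rec Z.&{ack: ?Bool.&{ok: end, retry: end, err: end}, retry: &{stop: &{retry: end, err: Z, ok: end}, ack: +{ok: end, stop: Z, more: end}}, data: ?Unit.!Str.Z}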